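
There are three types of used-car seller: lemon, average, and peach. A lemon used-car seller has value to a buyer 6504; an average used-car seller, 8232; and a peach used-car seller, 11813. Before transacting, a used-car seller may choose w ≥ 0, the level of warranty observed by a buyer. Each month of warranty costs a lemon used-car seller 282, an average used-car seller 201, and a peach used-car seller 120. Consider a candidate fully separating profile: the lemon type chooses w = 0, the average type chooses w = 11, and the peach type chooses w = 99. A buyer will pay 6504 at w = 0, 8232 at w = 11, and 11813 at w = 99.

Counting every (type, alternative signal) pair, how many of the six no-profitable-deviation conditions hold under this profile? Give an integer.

Peach (own payoff 11813 − 120×99 = -67): to w=0 gives 6504 → profitable ✗; to w=11 gives 8232 − 120×11 = 6912 → profitable ✗.
Lemon (own payoff 6504): to w=11 gives 8232 − 282×11 = 5130 → no gain ✓; to w=99 gives 11813 − 282×99 = -16105 → no gain ✓.
Average (own payoff 8232 − 201×11 = 6021): to w=0 gives 6504 → profitable ✗; to w=99 gives 11813 − 201×99 = -8086 → no gain ✓.
3 of the 6 constraints hold; not an equilibrium.

3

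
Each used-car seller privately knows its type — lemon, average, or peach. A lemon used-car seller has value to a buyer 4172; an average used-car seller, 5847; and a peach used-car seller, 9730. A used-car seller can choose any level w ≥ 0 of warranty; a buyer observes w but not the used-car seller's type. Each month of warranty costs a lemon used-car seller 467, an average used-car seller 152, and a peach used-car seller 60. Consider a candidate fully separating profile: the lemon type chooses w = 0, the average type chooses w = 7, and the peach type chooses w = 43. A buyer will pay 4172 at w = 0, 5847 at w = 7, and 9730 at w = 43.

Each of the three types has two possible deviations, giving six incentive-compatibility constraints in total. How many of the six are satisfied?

Lemon (own payoff 4172): to w=7 gives 5847 − 467×7 = 2578 → no gain ✓; to w=43 gives 9730 − 467×43 = -10351 → no gain ✓.
Average (own payoff 5847 − 152×7 = 4783): to w=0 gives 4172 → no gain ✓; to w=43 gives 9730 − 152×43 = 3194 → no gain ✓.
Peach (own payoff 9730 − 60×43 = 7150): to w=0 gives 4172 → no gain ✓; to w=7 gives 5847 − 60×7 = 5427 → no gain ✓.
6 of the 6 constraints hold; this profile is a separating equilibrium.

6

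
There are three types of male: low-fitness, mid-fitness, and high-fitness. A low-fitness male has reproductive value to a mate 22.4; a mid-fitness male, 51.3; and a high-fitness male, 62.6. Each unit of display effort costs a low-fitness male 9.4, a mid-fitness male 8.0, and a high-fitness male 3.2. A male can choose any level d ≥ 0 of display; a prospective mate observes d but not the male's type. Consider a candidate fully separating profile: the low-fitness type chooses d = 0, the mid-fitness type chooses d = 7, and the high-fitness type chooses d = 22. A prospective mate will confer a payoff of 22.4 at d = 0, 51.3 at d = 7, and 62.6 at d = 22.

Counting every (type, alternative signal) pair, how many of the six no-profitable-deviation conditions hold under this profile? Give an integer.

Low-fitness (own payoff 22.4): to d=7 gives 51.3 − 9.4×7 = -14.5 → no gain ✓; to d=22 gives 62.6 − 9.4×22 = -144.2 → no gain ✓.
High-fitness (own payoff 62.6 − 3.2×22 = -7.8): to d=0 gives 22.4 → profitable ✗; to d=7 gives 51.3 − 3.2×7 = 28.9 → profitable ✗.
Mid-fitness (own payoff 51.3 − 8.0×7 = -4.7): to d=0 gives 22.4 → profitable ✗; to d=22 gives 62.6 − 8.0×22 = -113.4 → no gain ✓.
3 of the 6 constraints hold; not an equilibrium.

3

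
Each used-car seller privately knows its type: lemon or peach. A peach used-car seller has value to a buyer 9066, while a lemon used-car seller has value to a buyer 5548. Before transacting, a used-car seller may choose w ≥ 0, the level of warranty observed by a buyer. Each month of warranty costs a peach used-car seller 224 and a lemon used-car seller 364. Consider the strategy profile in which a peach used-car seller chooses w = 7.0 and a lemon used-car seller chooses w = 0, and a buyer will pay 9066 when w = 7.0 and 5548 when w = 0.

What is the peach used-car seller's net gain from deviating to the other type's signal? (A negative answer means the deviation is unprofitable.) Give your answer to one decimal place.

Playing w = 7.0 the peach used-car seller receives 9066 − 224 × 7.0 = 7498.
Deviating to w = 0 yields 5548 instead.
Gain from deviating: 5548 − 7498 = -1950.0.
The gain is negative, so the peach type's incentive-compatibility constraint is satisfied.

-1950.0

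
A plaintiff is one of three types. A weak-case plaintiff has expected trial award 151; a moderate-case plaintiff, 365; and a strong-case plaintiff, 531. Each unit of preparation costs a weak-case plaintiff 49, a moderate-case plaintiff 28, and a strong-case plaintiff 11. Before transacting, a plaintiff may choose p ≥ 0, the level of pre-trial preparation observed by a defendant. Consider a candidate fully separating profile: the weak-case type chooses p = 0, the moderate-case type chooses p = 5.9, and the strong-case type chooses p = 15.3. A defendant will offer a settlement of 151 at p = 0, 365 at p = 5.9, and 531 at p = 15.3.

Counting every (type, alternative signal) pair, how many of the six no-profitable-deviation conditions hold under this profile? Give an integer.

6

Weak-case (own payoff 151): to p=5.9 gives 365 − 49×5.9 = 75.9 → no gain ✓; to p=15.3 gives 531 − 49×15.3 = -218.7 → no gain ✓.
Moderate-case (own payoff 365 − 28×5.9 = 199.8): to p=0 gives 151 → no gain ✓; to p=15.3 gives 531 − 28×15.3 = 102.6 → no gain ✓.
Strong-case (own payoff 531 − 11×15.3 = 362.7): to p=0 gives 151 → no gain ✓; to p=5.9 gives 365 − 11×5.9 = 300.1 → no gain ✓.
6 of the 6 constraints hold; this profile is a separating equilibrium.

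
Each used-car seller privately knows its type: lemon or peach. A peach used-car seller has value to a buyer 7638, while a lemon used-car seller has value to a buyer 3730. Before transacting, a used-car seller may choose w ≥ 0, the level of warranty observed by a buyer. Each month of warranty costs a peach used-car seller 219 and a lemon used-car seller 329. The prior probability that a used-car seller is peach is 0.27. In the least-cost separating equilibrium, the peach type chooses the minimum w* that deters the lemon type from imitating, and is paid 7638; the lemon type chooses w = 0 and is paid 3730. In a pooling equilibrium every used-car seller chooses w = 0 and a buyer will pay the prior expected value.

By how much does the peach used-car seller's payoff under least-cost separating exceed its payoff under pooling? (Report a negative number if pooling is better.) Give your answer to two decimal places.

251.47

Least-cost separating signal: w* solves 3730 = 7638 − 329·w*, so w* = (7638 − 3730)/329 ≈ 11.8784.
Peach type's separating payoff: 7638 − 219 × w* = 7638 − 219 × (7638 − 3730)/329 = 7638 − 855852/329 ≈ 5036.6261.
Pooling payoff: 0.27 × 7638 + 0.73 × 3730 = 4785.16.
Difference: 5036.6261 − 4785.16 = 251.4661, i.e. 251.47 to two decimal places.
The peach type prefers to separate.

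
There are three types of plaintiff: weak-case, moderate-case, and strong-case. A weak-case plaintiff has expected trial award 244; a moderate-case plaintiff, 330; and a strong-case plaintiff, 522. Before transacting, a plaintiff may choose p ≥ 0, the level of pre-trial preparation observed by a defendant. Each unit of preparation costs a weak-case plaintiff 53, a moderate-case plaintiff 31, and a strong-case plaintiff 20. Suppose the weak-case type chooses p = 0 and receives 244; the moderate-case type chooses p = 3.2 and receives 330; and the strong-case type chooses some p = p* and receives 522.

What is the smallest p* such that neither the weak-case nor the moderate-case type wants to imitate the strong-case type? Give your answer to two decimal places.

Moderate-case type (on-path payoff 330 − 31×3.2 = 230.8) won't mimic when 230.8 ≥ 522 − 31·p*, i.e. p* ≥ 9.39.
Weak-case type (on-path payoff 244) won't mimic when 244 ≥ 522 − 53·p*, i.e. p* ≥ 5.25.
Both must hold, so p* = max(5.25, 9.39) = 9.39. The moderate-case type's constraint binds.

9.39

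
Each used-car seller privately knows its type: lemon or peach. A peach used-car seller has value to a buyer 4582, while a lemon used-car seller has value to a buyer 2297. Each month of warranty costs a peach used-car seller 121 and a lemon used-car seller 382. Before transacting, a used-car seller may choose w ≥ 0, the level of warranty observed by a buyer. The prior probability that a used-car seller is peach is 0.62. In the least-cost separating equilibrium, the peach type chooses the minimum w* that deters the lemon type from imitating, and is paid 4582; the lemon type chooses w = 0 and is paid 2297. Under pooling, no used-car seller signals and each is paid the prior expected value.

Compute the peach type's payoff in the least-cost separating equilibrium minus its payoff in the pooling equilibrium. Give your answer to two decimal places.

Least-cost separating signal: w* solves 2297 = 4582 − 382·w*, so w* = (4582 − 2297)/382 ≈ 5.9817.
Peach type's separating payoff: 4582 − 121 × w* = 4582 − 121 × (4582 − 2297)/382 = 4582 − 276485/382 ≈ 3858.2173.
Pooling payoff: 0.62 × 4582 + 0.38 × 2297 = 3713.7.
Difference: 3858.2173 − 3713.7 = 144.5173, i.e. 144.52 to two decimal places.
The peach type prefers to separate.

144.52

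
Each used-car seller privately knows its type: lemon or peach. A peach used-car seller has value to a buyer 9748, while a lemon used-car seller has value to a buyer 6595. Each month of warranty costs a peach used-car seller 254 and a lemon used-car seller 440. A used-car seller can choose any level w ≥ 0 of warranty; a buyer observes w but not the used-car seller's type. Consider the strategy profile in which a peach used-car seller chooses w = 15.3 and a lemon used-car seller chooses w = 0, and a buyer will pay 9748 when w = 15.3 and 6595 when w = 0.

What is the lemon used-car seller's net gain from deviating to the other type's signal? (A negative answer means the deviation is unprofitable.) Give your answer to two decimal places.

Playing w = 0 the lemon used-car seller receives 6595.
Deviating to w = 15.3 brings payment 9748 at cost 440 × 15.3 = 6732, netting 3016.
Gain from deviating: 3016 − 6595 = -3579.00.
The gain is negative, so the lemon type's incentive-compatibility constraint is satisfied.

-3579.00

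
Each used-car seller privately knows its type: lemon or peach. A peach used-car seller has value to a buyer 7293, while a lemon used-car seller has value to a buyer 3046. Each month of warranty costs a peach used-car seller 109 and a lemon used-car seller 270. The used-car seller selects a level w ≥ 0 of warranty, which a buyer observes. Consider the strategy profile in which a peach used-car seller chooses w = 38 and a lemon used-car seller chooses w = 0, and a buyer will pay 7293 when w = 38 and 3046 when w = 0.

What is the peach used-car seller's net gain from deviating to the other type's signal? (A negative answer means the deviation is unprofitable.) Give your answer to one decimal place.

Playing w = 38 the peach used-car seller receives 7293 − 109 × 38 = 3151.
Deviating to w = 0 yields 3046 instead.
Gain from deviating: 3046 − 3151 = -105.0.
The gain is negative, so the peach type's incentive-compatibility constraint is satisfied.

-105.0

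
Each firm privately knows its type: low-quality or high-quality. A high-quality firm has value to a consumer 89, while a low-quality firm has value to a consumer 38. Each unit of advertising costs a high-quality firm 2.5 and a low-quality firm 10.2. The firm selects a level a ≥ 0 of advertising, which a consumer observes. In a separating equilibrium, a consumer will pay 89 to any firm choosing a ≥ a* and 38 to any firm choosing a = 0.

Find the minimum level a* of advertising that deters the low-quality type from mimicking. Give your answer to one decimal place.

5.0

A low-quality firm choosing a = 0 receives 38.
Imitating at a* instead would pay 89 at cost 10.2·a*, netting 89 − 10.2·a*.
Indifference: 38 = 89 − 10.2·a*, so a* = (89 − 38) / 10.2 = 5.0.
At a* the low-quality type's incentive constraint just binds; the high-quality type strictly prefers a* since its per-unit cost is lower.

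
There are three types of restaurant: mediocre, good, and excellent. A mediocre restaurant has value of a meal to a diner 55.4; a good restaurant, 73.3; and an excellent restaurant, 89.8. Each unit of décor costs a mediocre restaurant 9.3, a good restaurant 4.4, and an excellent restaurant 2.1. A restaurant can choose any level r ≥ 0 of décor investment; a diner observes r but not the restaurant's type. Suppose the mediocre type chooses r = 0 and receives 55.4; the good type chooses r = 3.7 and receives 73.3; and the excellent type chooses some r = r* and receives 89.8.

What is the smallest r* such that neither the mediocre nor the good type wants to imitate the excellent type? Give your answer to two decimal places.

7.45

Mediocre type (on-path payoff 55.4) won't mimic when 55.4 ≥ 89.8 − 9.3·r*, i.e. r* ≥ 3.70.
Good type (on-path payoff 73.3 − 4.4×3.7 = 57.02) won't mimic when 57.02 ≥ 89.8 − 4.4·r*, i.e. r* ≥ 7.45.
Both must hold, so r* = max(3.70, 7.45) = 7.45. The good type's constraint binds.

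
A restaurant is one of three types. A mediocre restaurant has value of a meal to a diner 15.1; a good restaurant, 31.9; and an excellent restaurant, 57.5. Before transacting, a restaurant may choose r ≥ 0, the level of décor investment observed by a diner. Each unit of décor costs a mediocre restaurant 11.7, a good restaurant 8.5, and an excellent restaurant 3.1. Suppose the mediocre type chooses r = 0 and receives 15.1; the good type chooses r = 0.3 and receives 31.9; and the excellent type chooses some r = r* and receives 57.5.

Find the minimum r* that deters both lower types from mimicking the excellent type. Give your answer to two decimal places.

Mediocre type (on-path payoff 15.1) won't mimic when 15.1 ≥ 57.5 − 11.7·r*, i.e. r* ≥ 3.62.
Good type (on-path payoff 31.9 − 8.5×0.3 = 29.35) won't mimic when 29.35 ≥ 57.5 − 8.5·r*, i.e. r* ≥ 3.31.
Both must hold, so r* = max(3.62, 3.31) = 3.62. The mediocre type's constraint binds.

3.62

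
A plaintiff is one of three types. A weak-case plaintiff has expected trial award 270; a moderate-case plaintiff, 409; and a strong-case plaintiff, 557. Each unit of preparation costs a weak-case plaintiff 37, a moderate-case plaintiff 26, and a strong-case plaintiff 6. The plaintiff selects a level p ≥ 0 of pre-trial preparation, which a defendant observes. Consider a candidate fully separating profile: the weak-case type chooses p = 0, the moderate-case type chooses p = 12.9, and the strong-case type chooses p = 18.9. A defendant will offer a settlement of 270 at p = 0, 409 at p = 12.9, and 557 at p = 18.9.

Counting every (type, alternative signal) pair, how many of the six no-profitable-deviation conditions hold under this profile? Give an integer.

Moderate-case (own payoff 409 − 26×12.9 = 73.6): to p=0 gives 270 → profitable ✗; to p=18.9 gives 557 − 26×18.9 = 65.6 → no gain ✓.
Weak-case (own payoff 270): to p=12.9 gives 409 − 37×12.9 = -68.3 → no gain ✓; to p=18.9 gives 557 − 37×18.9 = -142.3 → no gain ✓.
Strong-case (own payoff 557 − 6×18.9 = 443.6): to p=0 gives 270 → no gain ✓; to p=12.9 gives 409 − 6×12.9 = 331.6 → no gain ✓.
5 of the 6 constraints hold; not an equilibrium.

5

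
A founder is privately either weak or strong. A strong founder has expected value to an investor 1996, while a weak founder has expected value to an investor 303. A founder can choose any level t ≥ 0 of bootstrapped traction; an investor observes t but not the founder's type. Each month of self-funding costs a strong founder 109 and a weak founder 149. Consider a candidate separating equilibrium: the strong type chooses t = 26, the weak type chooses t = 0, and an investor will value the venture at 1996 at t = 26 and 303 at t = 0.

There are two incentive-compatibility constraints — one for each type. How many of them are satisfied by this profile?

1

Weak type: stay at 0 → 303; mimic → 1996 − 149 × 26 = -1878. IC holds (303 ≥ -1878).
Strong type: signal → 1996 − 109 × 26 = -838; deviate to 0 → 303. IC fails (-838 < 303).
1 of 2 constraints hold, so this profile is not an equilibrium.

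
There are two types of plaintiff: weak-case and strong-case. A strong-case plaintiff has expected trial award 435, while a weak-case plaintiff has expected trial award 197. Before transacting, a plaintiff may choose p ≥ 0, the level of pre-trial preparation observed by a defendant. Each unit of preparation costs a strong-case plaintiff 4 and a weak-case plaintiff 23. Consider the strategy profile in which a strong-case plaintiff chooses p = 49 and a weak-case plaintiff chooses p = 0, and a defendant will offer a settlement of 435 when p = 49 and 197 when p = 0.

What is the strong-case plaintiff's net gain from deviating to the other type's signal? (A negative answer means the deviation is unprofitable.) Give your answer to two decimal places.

-42.00

Playing p = 49 the strong-case plaintiff receives 435 − 4 × 49 = 239.
Deviating to p = 0 yields 197 instead.
Gain from deviating: 197 − 239 = -42.00.
The gain is negative, so the strong-case type's incentive-compatibility constraint is satisfied.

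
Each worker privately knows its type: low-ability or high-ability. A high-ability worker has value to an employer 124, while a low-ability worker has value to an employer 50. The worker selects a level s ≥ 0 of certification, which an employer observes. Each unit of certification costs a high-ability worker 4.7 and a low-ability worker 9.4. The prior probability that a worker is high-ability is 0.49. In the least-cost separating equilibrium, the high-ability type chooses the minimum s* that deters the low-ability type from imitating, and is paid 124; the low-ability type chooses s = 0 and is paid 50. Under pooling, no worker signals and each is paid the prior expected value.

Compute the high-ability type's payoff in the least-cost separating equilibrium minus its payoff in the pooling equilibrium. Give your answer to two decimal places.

Least-cost separating signal: s* solves 50 = 124 − 9.4·s*, so s* = (124 − 50)/9.4 ≈ 7.8723.
High-ability type's separating payoff: 124 − 4.7 × s* = 124 − 4.7 × (124 − 50)/9.4 = 124 − 347.8/9.4 = 87.
Pooling payoff: 0.49 × 124 + 0.51 × 50 = 86.26.
Difference: 87 − 86.26 = 0.74.
The high-ability type prefers to separate.

0.74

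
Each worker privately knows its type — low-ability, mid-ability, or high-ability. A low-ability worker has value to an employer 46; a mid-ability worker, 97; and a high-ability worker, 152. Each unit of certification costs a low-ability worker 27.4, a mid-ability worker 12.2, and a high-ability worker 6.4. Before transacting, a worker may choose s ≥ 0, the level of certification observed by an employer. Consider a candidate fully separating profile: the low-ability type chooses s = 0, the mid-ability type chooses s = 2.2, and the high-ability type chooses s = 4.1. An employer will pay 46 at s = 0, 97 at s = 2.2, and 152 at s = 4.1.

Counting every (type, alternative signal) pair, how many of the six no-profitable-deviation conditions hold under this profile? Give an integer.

High-ability (own payoff 152 − 6.4×4.1 = 125.76): to s=0 gives 46 → no gain ✓; to s=2.2 gives 97 − 6.4×2.2 = 82.92 → no gain ✓.
Low-ability (own payoff 46): to s=2.2 gives 97 − 27.4×2.2 = 36.72 → no gain ✓; to s=4.1 gives 152 − 27.4×4.1 = 39.66 → no gain ✓.
Mid-ability (own payoff 97 − 12.2×2.2 = 70.16): to s=0 gives 46 → no gain ✓; to s=4.1 gives 152 − 12.2×4.1 = 101.98 → profitable ✗.
5 of the 6 constraints hold; not an equilibrium.

5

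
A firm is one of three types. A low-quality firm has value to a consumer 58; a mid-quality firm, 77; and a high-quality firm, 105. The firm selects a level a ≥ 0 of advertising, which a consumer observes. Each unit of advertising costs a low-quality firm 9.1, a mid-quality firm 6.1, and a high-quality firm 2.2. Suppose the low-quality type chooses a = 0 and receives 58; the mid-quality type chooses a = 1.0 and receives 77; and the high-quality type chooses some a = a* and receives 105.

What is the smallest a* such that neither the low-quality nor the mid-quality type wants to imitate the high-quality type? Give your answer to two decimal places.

Low-quality type (on-path payoff 58) won't mimic when 58 ≥ 105 − 9.1·a*, i.e. a* ≥ 5.16.
Mid-quality type (on-path payoff 77 − 6.1×1.0 = 70.9) won't mimic when 70.9 ≥ 105 − 6.1·a*, i.e. a* ≥ 5.59.
Both must hold, so a* = max(5.16, 5.59) = 5.59. The mid-quality type's constraint binds.

5.59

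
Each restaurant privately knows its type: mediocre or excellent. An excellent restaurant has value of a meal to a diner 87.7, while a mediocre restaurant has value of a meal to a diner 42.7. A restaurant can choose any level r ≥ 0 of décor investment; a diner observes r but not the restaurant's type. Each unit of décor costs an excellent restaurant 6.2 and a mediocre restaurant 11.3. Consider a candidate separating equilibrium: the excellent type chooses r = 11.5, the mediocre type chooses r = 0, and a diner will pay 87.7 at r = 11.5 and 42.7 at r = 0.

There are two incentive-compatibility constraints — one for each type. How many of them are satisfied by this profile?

1

Excellent type: signal → 87.7 − 6.2 × 11.5 = 16.4; deviate to 0 → 42.7. IC fails (16.4 < 42.7).
Mediocre type: stay at 0 → 42.7; mimic → 87.7 − 11.3 × 11.5 = -42.25. IC holds (42.7 ≥ -42.25).
1 of 2 constraints hold, so this profile is not an equilibrium.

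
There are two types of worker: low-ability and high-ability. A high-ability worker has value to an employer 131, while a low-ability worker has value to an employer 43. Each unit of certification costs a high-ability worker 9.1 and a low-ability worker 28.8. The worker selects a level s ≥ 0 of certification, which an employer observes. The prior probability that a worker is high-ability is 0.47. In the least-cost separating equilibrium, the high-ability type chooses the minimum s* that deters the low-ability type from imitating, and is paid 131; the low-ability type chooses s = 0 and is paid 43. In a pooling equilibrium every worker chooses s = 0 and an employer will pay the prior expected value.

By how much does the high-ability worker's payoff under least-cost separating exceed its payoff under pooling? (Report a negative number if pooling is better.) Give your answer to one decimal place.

Least-cost separating signal: s* solves 43 = 131 − 28.8·s*, so s* = (131 − 43)/28.8 ≈ 3.0556.
High-ability type's separating payoff: 131 − 9.1 × s* = 131 − 9.1 × (131 − 43)/28.8 = 131 − 800.8/28.8 ≈ 103.194.
Pooling payoff: 0.47 × 131 + 0.53 × 43 = 84.36.
Difference: 103.194 − 84.36 = 18.834, i.e. 18.8 to one decimal place.
The high-ability type prefers to separate.

18.8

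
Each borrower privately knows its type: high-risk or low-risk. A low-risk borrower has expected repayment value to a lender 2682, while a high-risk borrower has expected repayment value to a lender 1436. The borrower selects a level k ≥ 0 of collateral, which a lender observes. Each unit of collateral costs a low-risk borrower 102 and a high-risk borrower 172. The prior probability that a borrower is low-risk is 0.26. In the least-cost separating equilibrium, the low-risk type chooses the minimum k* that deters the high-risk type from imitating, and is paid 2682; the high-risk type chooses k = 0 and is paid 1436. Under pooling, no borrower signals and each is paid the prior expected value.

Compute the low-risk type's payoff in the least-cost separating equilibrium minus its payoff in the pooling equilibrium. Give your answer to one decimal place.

Least-cost separating signal: k* solves 1436 = 2682 − 172·k*, so k* = (2682 − 1436)/172 ≈ 7.2442.
Low-risk type's separating payoff: 2682 − 102 × k* = 2682 − 102 × (2682 − 1436)/172 = 2682 − 127092/172 ≈ 1943.093.
Pooling payoff: 0.26 × 2682 + 0.74 × 1436 = 1759.96.
Difference: 1943.093 − 1759.96 = 183.133, i.e. 183.1 to one decimal place.
The low-risk type prefers to separate.

183.1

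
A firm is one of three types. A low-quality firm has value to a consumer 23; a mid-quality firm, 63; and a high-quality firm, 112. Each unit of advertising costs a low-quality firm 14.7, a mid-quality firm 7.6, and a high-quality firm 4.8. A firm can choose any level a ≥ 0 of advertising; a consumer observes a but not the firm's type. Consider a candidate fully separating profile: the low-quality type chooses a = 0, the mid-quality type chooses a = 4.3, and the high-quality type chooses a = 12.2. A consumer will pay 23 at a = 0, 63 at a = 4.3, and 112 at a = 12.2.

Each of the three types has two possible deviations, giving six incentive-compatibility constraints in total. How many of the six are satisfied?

High-quality (own payoff 112 − 4.8×12.2 = 53.44): to a=0 gives 23 → no gain ✓; to a=4.3 gives 63 − 4.8×4.3 = 42.36 → no gain ✓.
Mid-quality (own payoff 63 − 7.6×4.3 = 30.32): to a=0 gives 23 → no gain ✓; to a=12.2 gives 112 − 7.6×12.2 = 19.28 → no gain ✓.
Low-quality (own payoff 23): to a=4.3 gives 63 − 14.7×4.3 = -0.21 → no gain ✓; to a=12.2 gives 112 − 14.7×12.2 = -67.34 → no gain ✓.
6 of the 6 constraints hold; this profile is a separating equilibrium.

6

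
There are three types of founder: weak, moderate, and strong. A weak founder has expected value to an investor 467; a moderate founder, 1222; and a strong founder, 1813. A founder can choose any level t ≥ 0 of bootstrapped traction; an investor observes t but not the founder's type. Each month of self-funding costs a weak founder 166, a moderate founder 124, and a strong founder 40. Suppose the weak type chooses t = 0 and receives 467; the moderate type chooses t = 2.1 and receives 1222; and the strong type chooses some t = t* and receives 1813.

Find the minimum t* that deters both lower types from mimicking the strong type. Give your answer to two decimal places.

Weak type (on-path payoff 467) won't mimic when 467 ≥ 1813 − 166·t*, i.e. t* ≥ 8.11.
Moderate type (on-path payoff 1222 − 124×2.1 = 961.6) won't mimic when 961.6 ≥ 1813 − 124·t*, i.e. t* ≥ 6.87.
Both must hold, so t* = max(8.11, 6.87) = 8.11. The weak type's constraint binds.

8.11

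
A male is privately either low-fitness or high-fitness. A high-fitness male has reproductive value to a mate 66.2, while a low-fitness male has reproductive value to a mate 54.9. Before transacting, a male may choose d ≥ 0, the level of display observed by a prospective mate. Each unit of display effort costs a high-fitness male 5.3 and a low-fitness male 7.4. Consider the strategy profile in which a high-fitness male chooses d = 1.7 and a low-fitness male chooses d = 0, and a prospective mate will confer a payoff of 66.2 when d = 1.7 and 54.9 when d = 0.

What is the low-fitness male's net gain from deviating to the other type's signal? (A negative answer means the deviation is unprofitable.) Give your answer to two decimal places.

Playing d = 0 the low-fitness male receives 54.9.
Deviating to d = 1.7 brings payment 66.2 at cost 7.4 × 1.7 = 12.58, netting 53.62.
Gain from deviating: 53.62 − 54.9 = -1.28.
The gain is negative, so the low-fitness type's incentive-compatibility constraint is satisfied.

-1.28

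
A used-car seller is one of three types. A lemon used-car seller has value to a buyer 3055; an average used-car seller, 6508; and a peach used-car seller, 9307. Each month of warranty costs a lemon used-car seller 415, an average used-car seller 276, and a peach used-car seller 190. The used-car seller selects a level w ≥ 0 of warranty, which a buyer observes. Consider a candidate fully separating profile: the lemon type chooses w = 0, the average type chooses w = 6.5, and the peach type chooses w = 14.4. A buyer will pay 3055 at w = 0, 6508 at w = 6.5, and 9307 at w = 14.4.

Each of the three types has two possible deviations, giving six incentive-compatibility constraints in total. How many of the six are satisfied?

3

Average (own payoff 6508 − 276×6.5 = 4714): to w=0 gives 3055 → no gain ✓; to w=14.4 gives 9307 − 276×14.4 = 5332.6 → profitable ✗.
Peach (own payoff 9307 − 190×14.4 = 6571): to w=0 gives 3055 → no gain ✓; to w=6.5 gives 6508 − 190×6.5 = 5273 → no gain ✓.
Lemon (own payoff 3055): to w=6.5 gives 6508 − 415×6.5 = 3810.5 → profitable ✗; to w=14.4 gives 9307 − 415×14.4 = 3331 → profitable ✗.
3 of the 6 constraints hold; not an equilibrium.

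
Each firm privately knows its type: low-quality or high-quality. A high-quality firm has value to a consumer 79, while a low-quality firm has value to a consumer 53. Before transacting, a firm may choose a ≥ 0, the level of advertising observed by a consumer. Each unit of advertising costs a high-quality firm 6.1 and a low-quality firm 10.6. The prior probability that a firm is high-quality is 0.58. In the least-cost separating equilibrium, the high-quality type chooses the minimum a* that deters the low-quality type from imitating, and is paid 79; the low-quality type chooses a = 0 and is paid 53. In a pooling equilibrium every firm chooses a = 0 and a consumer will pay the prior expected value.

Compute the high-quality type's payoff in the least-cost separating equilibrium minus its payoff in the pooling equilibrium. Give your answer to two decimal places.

-4.04

Least-cost separating signal: a* solves 53 = 79 − 10.6·a*, so a* = (79 − 53)/10.6 ≈ 2.4528.
High-quality type's separating payoff: 79 − 6.1 × a* = 79 − 6.1 × (79 − 53)/10.6 = 79 − 158.6/10.6 ≈ 64.0377.
Pooling payoff: 0.58 × 79 + 0.42 × 53 = 68.08.
Difference: 64.0377 − 68.08 = -4.0423, i.e. -4.04 to two decimal places.
The high-quality type would prefer the pooling outcome.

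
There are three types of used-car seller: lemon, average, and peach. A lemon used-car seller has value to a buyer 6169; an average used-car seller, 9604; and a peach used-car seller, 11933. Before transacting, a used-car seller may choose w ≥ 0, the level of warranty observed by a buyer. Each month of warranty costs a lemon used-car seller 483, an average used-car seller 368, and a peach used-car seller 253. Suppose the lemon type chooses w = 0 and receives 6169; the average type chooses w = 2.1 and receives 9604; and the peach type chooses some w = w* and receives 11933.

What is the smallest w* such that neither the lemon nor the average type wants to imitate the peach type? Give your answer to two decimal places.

Average type (on-path payoff 9604 − 368×2.1 = 8831.2) won't mimic when 8831.2 ≥ 11933 − 368·w*, i.e. w* ≥ 8.43.
Lemon type (on-path payoff 6169) won't mimic when 6169 ≥ 11933 − 483·w*, i.e. w* ≥ 11.93.
Both must hold, so w* = max(11.93, 8.43) = 11.93. The lemon type's constraint binds.

11.93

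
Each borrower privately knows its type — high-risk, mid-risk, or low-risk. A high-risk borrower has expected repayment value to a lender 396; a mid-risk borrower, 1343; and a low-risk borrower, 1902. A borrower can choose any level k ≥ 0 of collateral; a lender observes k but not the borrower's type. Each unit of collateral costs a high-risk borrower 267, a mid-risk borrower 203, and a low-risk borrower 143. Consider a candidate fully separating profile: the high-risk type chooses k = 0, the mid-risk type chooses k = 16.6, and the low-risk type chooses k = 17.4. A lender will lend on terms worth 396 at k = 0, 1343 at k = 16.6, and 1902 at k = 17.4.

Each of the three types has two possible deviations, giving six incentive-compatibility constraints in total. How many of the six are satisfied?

Low-risk (own payoff 1902 − 143×17.4 = -586.2): to k=0 gives 396 → profitable ✗; to k=16.6 gives 1343 − 143×16.6 = -1030.8 → no gain ✓.
Mid-risk (own payoff 1343 − 203×16.6 = -2026.8): to k=0 gives 396 → profitable ✗; to k=17.4 gives 1902 − 203×17.4 = -1630.2 → profitable ✗.
High-risk (own payoff 396): to k=16.6 gives 1343 − 267×16.6 = -3089.2 → no gain ✓; to k=17.4 gives 1902 − 267×17.4 = -2743.8 → no gain ✓.
3 of the 6 constraints hold; not an equilibrium.

3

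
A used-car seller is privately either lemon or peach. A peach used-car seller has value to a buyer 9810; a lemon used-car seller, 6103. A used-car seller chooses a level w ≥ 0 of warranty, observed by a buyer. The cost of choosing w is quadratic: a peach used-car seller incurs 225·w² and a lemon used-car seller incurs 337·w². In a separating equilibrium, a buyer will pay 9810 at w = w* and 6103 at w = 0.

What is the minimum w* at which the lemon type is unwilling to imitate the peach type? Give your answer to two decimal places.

The lemon type at w = 0 receives 6103; imitating at w* yields 9810 − 337·w*².
Indifference: 6103 = 9810 − 337·w*², so w*² = (9810 − 6103) / 337 = 11.
w* = √11 ≈ 3.32.

3.32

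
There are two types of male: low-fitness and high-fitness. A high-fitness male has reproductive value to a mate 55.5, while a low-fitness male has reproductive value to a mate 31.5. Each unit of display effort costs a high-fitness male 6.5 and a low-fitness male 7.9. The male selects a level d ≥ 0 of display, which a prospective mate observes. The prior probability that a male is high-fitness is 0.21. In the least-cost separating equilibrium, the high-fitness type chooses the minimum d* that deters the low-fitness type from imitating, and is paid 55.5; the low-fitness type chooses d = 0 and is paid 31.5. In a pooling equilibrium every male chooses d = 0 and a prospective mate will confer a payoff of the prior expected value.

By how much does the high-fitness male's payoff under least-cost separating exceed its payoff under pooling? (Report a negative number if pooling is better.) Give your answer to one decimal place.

-0.8

Least-cost separating signal: d* solves 31.5 = 55.5 − 7.9·d*, so d* = (55.5 − 31.5)/7.9 ≈ 3.0380.
High-fitness type's separating payoff: 55.5 − 6.5 × d* = 55.5 − 6.5 × (55.5 − 31.5)/7.9 = 55.5 − 156/7.9 ≈ 35.753.
Pooling payoff: 0.21 × 55.5 + 0.79 × 31.5 = 36.54.
Difference: 35.753 − 36.54 = -0.787, i.e. -0.8 to one decimal place.
The high-fitness type would prefer the pooling outcome.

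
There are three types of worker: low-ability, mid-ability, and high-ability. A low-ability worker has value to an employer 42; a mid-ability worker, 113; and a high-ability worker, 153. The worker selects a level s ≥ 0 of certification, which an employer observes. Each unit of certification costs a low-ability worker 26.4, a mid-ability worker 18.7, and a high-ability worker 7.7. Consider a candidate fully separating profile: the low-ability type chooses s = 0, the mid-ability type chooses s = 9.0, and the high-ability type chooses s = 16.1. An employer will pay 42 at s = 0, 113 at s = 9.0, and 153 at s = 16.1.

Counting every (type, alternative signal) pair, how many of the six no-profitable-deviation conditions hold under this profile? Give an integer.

High-ability (own payoff 153 − 7.7×16.1 = 29.03): to s=0 gives 42 → profitable ✗; to s=9.0 gives 113 − 7.7×9.0 = 43.7 → profitable ✗.
Mid-ability (own payoff 113 − 18.7×9.0 = -55.3): to s=0 gives 42 → profitable ✗; to s=16.1 gives 153 − 18.7×16.1 = -148.07 → no gain ✓.
Low-ability (own payoff 42): to s=9.0 gives 113 − 26.4×9.0 = -124.6 → no gain ✓; to s=16.1 gives 153 − 26.4×16.1 = -272.04 → no gain ✓.
3 of the 6 constraints hold; not an equilibrium.

3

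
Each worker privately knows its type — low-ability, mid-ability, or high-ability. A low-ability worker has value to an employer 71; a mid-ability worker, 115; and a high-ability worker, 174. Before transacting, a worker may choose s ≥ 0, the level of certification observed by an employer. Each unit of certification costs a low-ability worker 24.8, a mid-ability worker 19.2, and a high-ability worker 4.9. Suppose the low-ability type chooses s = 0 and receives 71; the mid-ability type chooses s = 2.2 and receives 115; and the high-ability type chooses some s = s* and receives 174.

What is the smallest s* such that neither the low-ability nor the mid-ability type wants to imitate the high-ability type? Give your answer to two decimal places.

5.27

Mid-ability type (on-path payoff 115 − 19.2×2.2 = 72.76) won't mimic when 72.76 ≥ 174 − 19.2·s*, i.e. s* ≥ 5.27.
Low-ability type (on-path payoff 71) won't mimic when 71 ≥ 174 − 24.8·s*, i.e. s* ≥ 4.15.
Both must hold, so s* = max(4.15, 5.27) = 5.27. The mid-ability type's constraint binds.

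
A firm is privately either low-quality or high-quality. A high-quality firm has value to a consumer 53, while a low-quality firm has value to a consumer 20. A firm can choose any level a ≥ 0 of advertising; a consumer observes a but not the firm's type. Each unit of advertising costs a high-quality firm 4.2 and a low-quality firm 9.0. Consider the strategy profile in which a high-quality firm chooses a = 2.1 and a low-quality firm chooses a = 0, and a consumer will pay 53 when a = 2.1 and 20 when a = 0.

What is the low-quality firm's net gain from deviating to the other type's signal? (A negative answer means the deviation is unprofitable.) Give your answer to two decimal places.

Playing a = 0 the low-quality firm receives 20.
Deviating to a = 2.1 brings payment 53 at cost 9.0 × 2.1 = 18.9, netting 34.1.
Gain from deviating: 34.1 − 20 = 14.10.
The gain is positive, so the low-quality type's incentive-compatibility constraint is violated — this profile is not a separating equilibrium.

14.10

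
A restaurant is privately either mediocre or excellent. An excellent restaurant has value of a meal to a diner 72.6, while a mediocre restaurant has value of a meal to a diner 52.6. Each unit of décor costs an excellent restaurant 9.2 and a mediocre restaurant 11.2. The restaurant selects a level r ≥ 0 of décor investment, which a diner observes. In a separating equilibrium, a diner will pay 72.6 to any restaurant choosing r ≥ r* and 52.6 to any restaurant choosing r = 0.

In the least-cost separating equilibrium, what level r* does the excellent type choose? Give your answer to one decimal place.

1.8

A mediocre restaurant choosing r = 0 receives 52.6.
Imitating at r* instead would pay 72.6 at cost 11.2·r*, netting 72.6 − 11.2·r*.
Indifference: 52.6 = 72.6 − 11.2·r*, so r* = (72.6 − 52.6) / 11.2 ≈ 1.8.
At r* the mediocre type's incentive constraint just binds; the excellent type strictly prefers r* since its per-unit cost is lower.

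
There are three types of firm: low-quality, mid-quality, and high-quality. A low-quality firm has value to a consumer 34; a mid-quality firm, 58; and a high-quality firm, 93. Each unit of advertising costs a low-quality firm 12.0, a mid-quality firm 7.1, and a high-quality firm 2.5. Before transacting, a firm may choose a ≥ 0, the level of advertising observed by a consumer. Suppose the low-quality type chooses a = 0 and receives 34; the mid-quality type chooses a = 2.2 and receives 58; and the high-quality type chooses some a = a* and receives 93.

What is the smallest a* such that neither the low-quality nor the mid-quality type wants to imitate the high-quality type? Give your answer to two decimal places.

7.13

Mid-quality type (on-path payoff 58 − 7.1×2.2 = 42.38) won't mimic when 42.38 ≥ 93 − 7.1·a*, i.e. a* ≥ 7.13.
Low-quality type (on-path payoff 34) won't mimic when 34 ≥ 93 − 12.0·a*, i.e. a* ≥ 4.92.
Both must hold, so a* = max(4.92, 7.13) = 7.13. The mid-quality type's constraint binds.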